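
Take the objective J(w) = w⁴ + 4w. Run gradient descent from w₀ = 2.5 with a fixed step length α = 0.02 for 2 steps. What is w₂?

0.96187096

J′(w) = 4w³ + 4
w₁ = 2.5 − 0.02·66.5 = 1.17
w₂ = 1.17 − 0.02·10.406452 = 0.96187096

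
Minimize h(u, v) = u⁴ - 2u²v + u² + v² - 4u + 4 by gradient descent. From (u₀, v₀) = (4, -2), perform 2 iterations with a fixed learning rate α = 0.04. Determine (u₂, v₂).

(66.26010112, 4.203392)

∇h = (4u³ - 4uv + 2u - 4, -2u² + 2v)
(u₁, v₁) = (4, -2) − 0.04·(292, -36) = (-7.68, -0.56)
(u₂, v₂) = (-7.68, -0.56) − 0.04·(-1848.502528, -119.0848) = (66.26010112, 4.203392)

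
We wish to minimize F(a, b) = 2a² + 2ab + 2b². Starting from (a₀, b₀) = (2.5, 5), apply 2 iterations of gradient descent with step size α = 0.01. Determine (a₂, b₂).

∇F = (4a + 2b, 2a + 4b)
Step 1: at (2.5, 5), ∇F = (20, 25) → (2.5, 5) − 0.01·(20, 25) = (2.3, 4.75)
Step 2: at (2.3, 4.75), ∇F = (18.7, 23.6) → (2.3, 4.75) − 0.01·(18.7, 23.6) = (2.113, 4.514)

(2.113, 4.514)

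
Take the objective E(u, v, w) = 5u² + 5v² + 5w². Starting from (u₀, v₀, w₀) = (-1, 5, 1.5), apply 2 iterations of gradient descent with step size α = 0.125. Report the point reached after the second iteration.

∇E = (10u, 10v, 10w)
(u₁, v₁, w₁) = (-1, 5, 1.5) − 0.125·(-10, 50, 15) = (0.25, -1.25, -0.375)
(u₂, v₂, w₂) = (0.25, -1.25, -0.375) − 0.125·(2.5, -12.5, -3.75) = (-0.0625, 0.3125, 0.09375)

(-0.0625, 0.3125, 0.09375)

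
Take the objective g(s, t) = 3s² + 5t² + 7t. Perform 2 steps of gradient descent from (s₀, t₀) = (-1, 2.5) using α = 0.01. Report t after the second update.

∇g = (6s, 10t + 7)
Step 1: at (-1, 2.5), ∇g = (-6, 32) → (-1, 2.5) − 0.01·(-6, 32) = (-0.94, 2.18)
Step 2: at (-0.94, 2.18), ∇g = (-5.64, 28.8) → (-0.94, 2.18) − 0.01·(-5.64, 28.8) = (-0.8836, 1.892)
t = 1.892

1.892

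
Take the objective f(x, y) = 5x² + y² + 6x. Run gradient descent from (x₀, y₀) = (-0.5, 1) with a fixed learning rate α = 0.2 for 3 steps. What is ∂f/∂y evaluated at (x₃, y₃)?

0.432

∇f = (10x + 6, 2y)
(x₁, y₁) = (-0.5, 1) − 0.2·(1, 2) = (-0.7, 0.6)
(x₂, y₂) = (-0.7, 0.6) − 0.2·(-1, 1.2) = (-0.5, 0.36)
(x₃, y₃) = (-0.5, 0.36) − 0.2·(1, 0.72) = (-0.7, 0.216)
∂f/∂y at (-0.7, 0.216) = 0.432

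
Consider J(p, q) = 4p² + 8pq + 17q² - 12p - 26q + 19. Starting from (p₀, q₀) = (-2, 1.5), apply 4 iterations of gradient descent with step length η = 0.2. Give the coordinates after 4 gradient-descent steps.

(50.352, 175.0424)

∇J = (8p + 8q - 12, 8p + 34q - 26)
Step 1: at (-2, 1.5), ∇J = (-16, 9) → (-2, 1.5) − 0.2·(-16, 9) = (1.2, -0.3)
Step 2: at (1.2, -0.3), ∇J = (-4.8, -26.6) → (1.2, -0.3) − 0.2·(-4.8, -26.6) = (2.16, 5.02)
Step 3: at (2.16, 5.02), ∇J = (45.44, 161.96) → (2.16, 5.02) − 0.2·(45.44, 161.96) = (-6.928, -27.372)
Step 4: at (-6.928, -27.372), ∇J = (-286.4, -1012.072) → (-6.928, -27.372) − 0.2·(-286.4, -1012.072) = (50.352, 175.0424)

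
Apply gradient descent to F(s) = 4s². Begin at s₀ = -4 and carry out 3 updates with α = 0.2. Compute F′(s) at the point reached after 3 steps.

F′(s) = 8s
s₁ = -4 − 0.2·(-32) = 2.4
s₂ = 2.4 − 0.2·19.2 = -1.44
s₃ = -1.44 − 0.2·(-11.52) = 0.864
F′(s) at (0.864) = 6.912

6.912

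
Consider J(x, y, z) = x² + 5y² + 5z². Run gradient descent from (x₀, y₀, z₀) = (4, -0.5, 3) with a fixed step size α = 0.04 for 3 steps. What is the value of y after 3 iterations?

-0.108

∇J = (2x, 10y, 10z)
Step 1: at (4, -0.5, 3), ∇J = (8, -5, 30) → (4, -0.5, 3) − 0.04·(8, -5, 30) = (3.68, -0.3, 1.8)
Step 2: at (3.68, -0.3, 1.8), ∇J = (7.36, -3, 18) → (3.68, -0.3, 1.8) − 0.04·(7.36, -3, 18) = (3.3856, -0.18, 1.08)
Step 3: at (3.3856, -0.18, 1.08), ∇J = (6.7712, -1.8, 10.8) → (3.3856, -0.18, 1.08) − 0.04·(6.7712, -1.8, 10.8) = (3.114752, -0.108, 0.648)
y = -0.108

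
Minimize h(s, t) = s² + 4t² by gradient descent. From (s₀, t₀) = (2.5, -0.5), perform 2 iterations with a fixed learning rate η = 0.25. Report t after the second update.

∇h = (2s, 8t)
Step 1: at (2.5, -0.5), ∇h = (5, -4) → (2.5, -0.5) − 0.25·(5, -4) = (1.25, 0.5)
Step 2: at (1.25, 0.5), ∇h = (2.5, 4) → (1.25, 0.5) − 0.25·(2.5, 4) = (0.625, -0.5)
t = -0.5

-0.5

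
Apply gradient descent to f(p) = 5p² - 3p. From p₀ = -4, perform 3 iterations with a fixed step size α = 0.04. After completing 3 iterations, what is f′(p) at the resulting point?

f′(p) = 10p - 3
p₁ = -4 − 0.04·(-43) = -2.28
p₂ = -2.28 − 0.04·(-25.8) = -1.248
p₃ = -1.248 − 0.04·(-15.48) = -0.6288
f′(p) at (-0.6288) = -9.288

-9.288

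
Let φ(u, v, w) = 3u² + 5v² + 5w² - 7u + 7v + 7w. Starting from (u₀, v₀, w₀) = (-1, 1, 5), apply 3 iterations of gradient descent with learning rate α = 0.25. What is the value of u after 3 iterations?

∇φ = (6u - 7, 10v + 7, 10w + 7)
Step 1: at (-1, 1, 5), ∇φ = (-13, 17, 57) → (-1, 1, 5) − 0.25·(-13, 17, 57) = (2.25, -3.25, -9.25)
Step 2: at (2.25, -3.25, -9.25), ∇φ = (6.5, -25.5, -85.5) → (2.25, -3.25, -9.25) − 0.25·(6.5, -25.5, -85.5) = (0.625, 3.125, 12.125)
Step 3: at (0.625, 3.125, 12.125), ∇φ = (-3.25, 38.25, 128.25) → (0.625, 3.125, 12.125) − 0.25·(-3.25, 38.25, 128.25) = (1.4375, -6.4375, -19.9375)
u = 1.4375

1.4375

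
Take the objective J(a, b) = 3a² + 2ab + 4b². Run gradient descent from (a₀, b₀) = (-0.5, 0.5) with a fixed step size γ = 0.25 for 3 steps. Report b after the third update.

-0.3125

∇J = (6a + 2b, 2a + 8b)
(a₁, b₁) = (-0.5, 0.5) − 0.25·(-2, 3) = (0, -0.25)
(a₂, b₂) = (0, -0.25) − 0.25·(-0.5, -2) = (0.125, 0.25)
(a₃, b₃) = (0.125, 0.25) − 0.25·(1.25, 2.25) = (-0.1875, -0.3125)
b = -0.3125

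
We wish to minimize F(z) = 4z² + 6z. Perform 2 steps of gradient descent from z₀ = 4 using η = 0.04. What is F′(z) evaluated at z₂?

17.5712

F′(z) = 8z + 6
Step 1: F′(4) = 38; z₁ = 4 − 0.04·38 = 2.48
Step 2: F′(2.48) = 25.84; z₂ = 2.48 − 0.04·25.84 = 1.4464
F′(z) at (1.4464) = 17.5712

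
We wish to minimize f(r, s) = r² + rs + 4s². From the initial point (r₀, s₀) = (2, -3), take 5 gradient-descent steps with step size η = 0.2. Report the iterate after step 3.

∇f = (2r + s, r + 8s)
(r₁, s₁) = (2, -3) − 0.2·(1, -22) = (1.8, 1.4)
(r₂, s₂) = (1.8, 1.4) − 0.2·(5, 13) = (0.8, -1.2)
(r₃, s₃) = (0.8, -1.2) − 0.2·(0.4, -8.8) = (0.72, 0.56)

(0.72, 0.56)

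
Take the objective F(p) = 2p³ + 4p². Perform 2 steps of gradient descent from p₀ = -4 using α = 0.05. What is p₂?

-19.872

F′(p) = 6p² + 8p
p₁ = -4 − 0.05·64 = -7.2
p₂ = -7.2 − 0.05·253.44 = -19.872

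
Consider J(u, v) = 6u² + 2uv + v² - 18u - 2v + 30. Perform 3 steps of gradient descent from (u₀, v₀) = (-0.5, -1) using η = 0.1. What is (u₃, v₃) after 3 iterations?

(1.628, -0.592)

∇J = (12u + 2v - 18, 2u + 2v - 2)
Step 1: at (-0.5, -1), ∇J = (-26, -5) → (-0.5, -1) − 0.1·(-26, -5) = (2.1, -0.5)
Step 2: at (2.1, -0.5), ∇J = (6.2, 1.2) → (2.1, -0.5) − 0.1·(6.2, 1.2) = (1.48, -0.62)
Step 3: at (1.48, -0.62), ∇J = (-1.48, -0.28) → (1.48, -0.62) − 0.1·(-1.48, -0.28) = (1.628, -0.592)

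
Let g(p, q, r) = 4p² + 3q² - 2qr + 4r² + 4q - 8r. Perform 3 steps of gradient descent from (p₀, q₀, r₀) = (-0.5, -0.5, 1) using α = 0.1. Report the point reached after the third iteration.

(-0.004, -0.372, 0.904)

∇g = (8p, 6q - 2r + 4, -2q + 8r - 8)
(p₁, q₁, r₁) = (-0.5, -0.5, 1) − 0.1·(-4, -1, 1) = (-0.1, -0.4, 0.9)
(p₂, q₂, r₂) = (-0.1, -0.4, 0.9) − 0.1·(-0.8, -0.2, 0) = (-0.02, -0.38, 0.9)
(p₃, q₃, r₃) = (-0.02, -0.38, 0.9) − 0.1·(-0.16, -0.08, -0.04) = (-0.004, -0.372, 0.904)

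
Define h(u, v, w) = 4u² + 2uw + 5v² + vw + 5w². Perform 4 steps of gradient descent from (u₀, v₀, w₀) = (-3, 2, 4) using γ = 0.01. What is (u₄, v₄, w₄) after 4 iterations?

∇h = (8u + 2w, 10v + w, 2u + v + 10w)
Step 1: at (-3, 2, 4), ∇h = (-16, 24, 36) → (-3, 2, 4) − 0.01·(-16, 24, 36) = (-2.84, 1.76, 3.64)
Step 2: at (-2.84, 1.76, 3.64), ∇h = (-15.44, 21.24, 32.48) → (-2.84, 1.76, 3.64) − 0.01·(-15.44, 21.24, 32.48) = (-2.6856, 1.5476, 3.3152)
Step 3: at (-2.6856, 1.5476, 3.3152), ∇h = (-14.8544, 18.7912, 29.3284) → (-2.6856, 1.5476, 3.3152) − 0.01·(-14.8544, 18.7912, 29.3284) = (-2.537056, 1.359688, 3.021916)
Step 4: at (-2.537056, 1.359688, 3.021916), ∇h = (-14.252616, 16.618796, 26.504736) → (-2.537056, 1.359688, 3.021916) − 0.01·(-14.252616, 16.618796, 26.504736) = (-2.39452984, 1.19350004, 2.75686864)

(-2.39452984, 1.19350004, 2.75686864)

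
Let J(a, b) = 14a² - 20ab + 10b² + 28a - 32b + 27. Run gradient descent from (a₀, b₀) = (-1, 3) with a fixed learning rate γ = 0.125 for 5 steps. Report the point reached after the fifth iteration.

∇J = (28a - 20b + 28, -20a + 20b - 32)
(a₁, b₁) = (-1, 3) − 0.125·(-60, 48) = (6.5, -3)
(a₂, b₂) = (6.5, -3) − 0.125·(270, -222) = (-27.25, 24.75)
(a₃, b₃) = (-27.25, 24.75) − 0.125·(-1230, 1008) = (126.5, -101.25)
(a₄, b₄) = (126.5, -101.25) − 0.125·(5595, -4587) = (-572.875, 472.125)
(a₅, b₅) = (-572.875, 472.125) − 0.125·(-25455, 20868) = (2609, -2136.375)

(2609, -2136.375)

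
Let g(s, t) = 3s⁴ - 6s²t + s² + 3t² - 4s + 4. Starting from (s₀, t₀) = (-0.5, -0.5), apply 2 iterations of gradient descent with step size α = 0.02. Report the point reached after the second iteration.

∇g = (12s³ - 12st + 2s - 4, -6s² + 6t)
Step 1: at (-0.5, -0.5), ∇g = (-9.5, -4.5) → (-0.5, -0.5) − 0.02·(-9.5, -4.5) = (-0.31, -0.41)
Step 2: at (-0.31, -0.41), ∇g = (-6.502692, -3.0366) → (-0.31, -0.41) − 0.02·(-6.502692, -3.0366) = (-0.17994616, -0.349268)

(-0.17994616, -0.349268)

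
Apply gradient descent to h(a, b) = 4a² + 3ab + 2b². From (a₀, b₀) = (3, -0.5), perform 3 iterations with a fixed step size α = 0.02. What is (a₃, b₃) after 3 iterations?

(1.876044, -0.81328)

∇h = (8a + 3b, 3a + 4b)
(a₁, b₁) = (3, -0.5) − 0.02·(22.5, 7) = (2.55, -0.64)
(a₂, b₂) = (2.55, -0.64) − 0.02·(18.48, 5.09) = (2.1804, -0.7418)
(a₃, b₃) = (2.1804, -0.7418) − 0.02·(15.2178, 3.574) = (1.876044, -0.81328)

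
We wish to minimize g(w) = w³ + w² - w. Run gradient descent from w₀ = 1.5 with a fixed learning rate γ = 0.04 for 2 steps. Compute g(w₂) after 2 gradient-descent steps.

g′(w) = 3w² + 2w - 1
w₁ = 1.5 − 0.04·8.75 = 1.15
w₂ = 1.15 − 0.04·5.2675 = 0.9393
g(0.9393) = 0.771714311457

0.771714311457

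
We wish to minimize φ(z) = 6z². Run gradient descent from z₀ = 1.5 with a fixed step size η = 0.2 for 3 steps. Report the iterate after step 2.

φ′(z) = 12z
z₁ = 1.5 − 0.2·18 = -2.1
z₂ = -2.1 − 0.2·(-25.2) = 2.94

2.94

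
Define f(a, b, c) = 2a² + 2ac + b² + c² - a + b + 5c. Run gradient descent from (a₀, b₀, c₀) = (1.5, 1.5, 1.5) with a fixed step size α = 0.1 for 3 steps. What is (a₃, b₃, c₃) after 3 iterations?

∇f = (4a + 2c - 1, 2b + 1, 2a + 2c + 5)
(a₁, b₁, c₁) = (1.5, 1.5, 1.5) − 0.1·(8, 4, 11) = (0.7, 1.1, 0.4)
(a₂, b₂, c₂) = (0.7, 1.1, 0.4) − 0.1·(2.6, 3.2, 7.2) = (0.44, 0.78, -0.32)
(a₃, b₃, c₃) = (0.44, 0.78, -0.32) − 0.1·(0.12, 2.56, 5.24) = (0.428, 0.524, -0.844)

(0.428, 0.524, -0.844)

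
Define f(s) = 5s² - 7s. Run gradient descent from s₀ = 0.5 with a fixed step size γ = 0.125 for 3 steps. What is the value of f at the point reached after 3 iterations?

-2.449951171875

f′(s) = 10s - 7
Step 1: f′(0.5) = -2; s₁ = 0.5 − 0.125·(-2) = 0.75
Step 2: f′(0.75) = 0.5; s₂ = 0.75 − 0.125·0.5 = 0.6875
Step 3: f′(0.6875) = -0.125; s₃ = 0.6875 − 0.125·(-0.125) = 0.703125
f(0.703125) = -2.449951171875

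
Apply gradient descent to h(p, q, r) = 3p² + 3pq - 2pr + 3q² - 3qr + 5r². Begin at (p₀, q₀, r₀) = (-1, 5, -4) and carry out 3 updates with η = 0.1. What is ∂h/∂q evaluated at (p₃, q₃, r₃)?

∇h = (6p + 3q - 2r, 3p + 6q - 3r, -2p - 3q + 10r)
(p₁, q₁, r₁) = (-1, 5, -4) − 0.1·(17, 39, -53) = (-2.7, 1.1, 1.3)
(p₂, q₂, r₂) = (-2.7, 1.1, 1.3) − 0.1·(-15.5, -5.4, 15.1) = (-1.15, 1.64, -0.21)
(p₃, q₃, r₃) = (-1.15, 1.64, -0.21) − 0.1·(-1.56, 7.02, -4.72) = (-0.994, 0.938, 0.262)
∂h/∂q at (-0.994, 0.938, 0.262) = 1.86

1.86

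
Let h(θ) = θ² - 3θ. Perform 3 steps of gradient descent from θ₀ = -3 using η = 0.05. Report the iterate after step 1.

-2.55

h′(θ) = 2θ - 3
θ₁ = -3 − 0.05·(-9) = -2.55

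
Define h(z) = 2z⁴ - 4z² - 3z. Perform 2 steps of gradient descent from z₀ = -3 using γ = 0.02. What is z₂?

h′(z) = 8z³ - 8z - 3
Step 1: h′(-3) = -195; z₁ = -3 − 0.02·(-195) = 0.9
Step 2: h′(0.9) = -4.368; z₂ = 0.9 − 0.02·(-4.368) = 0.98736

0.98736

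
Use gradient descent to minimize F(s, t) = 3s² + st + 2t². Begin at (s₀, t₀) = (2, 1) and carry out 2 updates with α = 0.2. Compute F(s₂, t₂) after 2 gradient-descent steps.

∇F = (6s + t, s + 4t)
Step 1: at (2, 1), ∇F = (13, 6) → (2, 1) − 0.2·(13, 6) = (-0.6, -0.2)
Step 2: at (-0.6, -0.2), ∇F = (-3.8, -1.4) → (-0.6, -0.2) − 0.2·(-3.8, -1.4) = (0.16, 0.08)
F(0.16, 0.08) = 0.1024

0.1024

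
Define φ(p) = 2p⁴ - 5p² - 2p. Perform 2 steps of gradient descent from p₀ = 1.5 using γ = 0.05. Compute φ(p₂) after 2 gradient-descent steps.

-5.4528

φ′(p) = 8p³ - 10p - 2
Step 1: φ′(1.5) = 10; p₁ = 1.5 − 0.05·10 = 1
Step 2: φ′(1) = -4; p₂ = 1 − 0.05·(-4) = 1.2
φ(1.2) = -5.4528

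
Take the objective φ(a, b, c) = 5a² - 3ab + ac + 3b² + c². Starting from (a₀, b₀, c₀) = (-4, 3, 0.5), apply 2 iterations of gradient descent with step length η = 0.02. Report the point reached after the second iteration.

∇φ = (10a - 3b + c, -3a + 6b, a + 2c)
Step 1: at (-4, 3, 0.5), ∇φ = (-48.5, 30, -3) → (-4, 3, 0.5) − 0.02·(-48.5, 30, -3) = (-3.03, 2.4, 0.56)
Step 2: at (-3.03, 2.4, 0.56), ∇φ = (-36.94, 23.49, -1.91) → (-3.03, 2.4, 0.56) − 0.02·(-36.94, 23.49, -1.91) = (-2.2912, 1.9302, 0.5982)

(-2.2912, 1.9302, 0.5982)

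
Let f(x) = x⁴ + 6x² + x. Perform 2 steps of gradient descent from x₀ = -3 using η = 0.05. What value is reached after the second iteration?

f′(x) = 4x³ + 12x + 1
x₁ = -3 − 0.05·(-143) = 4.15
x₂ = 4.15 − 0.05·336.6935 = -12.684675

-12.684675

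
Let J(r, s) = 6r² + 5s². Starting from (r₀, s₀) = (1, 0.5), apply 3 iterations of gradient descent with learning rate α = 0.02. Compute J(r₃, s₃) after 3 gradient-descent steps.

1.483879571456

∇J = (12r, 10s)
(r₁, s₁) = (1, 0.5) − 0.02·(12, 5) = (0.76, 0.4)
(r₂, s₂) = (0.76, 0.4) − 0.02·(9.12, 4) = (0.5776, 0.32)
(r₃, s₃) = (0.5776, 0.32) − 0.02·(6.9312, 3.2) = (0.438976, 0.256)
J(0.438976, 0.256) = 1.483879571456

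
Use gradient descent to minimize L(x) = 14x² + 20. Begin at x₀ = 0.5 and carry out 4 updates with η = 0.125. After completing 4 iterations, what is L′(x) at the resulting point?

L′(x) = 28x
x₁ = 0.5 − 0.125·14 = -1.25
x₂ = -1.25 − 0.125·(-35) = 3.125
x₃ = 3.125 − 0.125·87.5 = -7.8125
x₄ = -7.8125 − 0.125·(-218.75) = 19.53125
L′(x) at (19.53125) = 546.875

546.875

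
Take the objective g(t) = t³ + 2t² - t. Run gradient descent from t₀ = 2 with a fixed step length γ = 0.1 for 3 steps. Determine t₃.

g′(t) = 3t² + 4t - 1
Step 1: g′(2) = 19; t₁ = 2 − 0.1·19 = 0.1
Step 2: g′(0.1) = -0.57; t₂ = 0.1 − 0.1·(-0.57) = 0.157
Step 3: g′(0.157) = -0.298053; t₃ = 0.157 − 0.1·(-0.298053) = 0.1868053

0.1868053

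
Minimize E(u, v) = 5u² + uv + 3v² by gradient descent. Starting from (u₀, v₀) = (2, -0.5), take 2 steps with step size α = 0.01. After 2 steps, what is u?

1.6294

∇E = (10u + v, u + 6v)
Step 1: at (2, -0.5), ∇E = (19.5, -1) → (2, -0.5) − 0.01·(19.5, -1) = (1.805, -0.49)
Step 2: at (1.805, -0.49), ∇E = (17.56, -1.135) → (1.805, -0.49) − 0.01·(17.56, -1.135) = (1.6294, -0.47865)
u = 1.6294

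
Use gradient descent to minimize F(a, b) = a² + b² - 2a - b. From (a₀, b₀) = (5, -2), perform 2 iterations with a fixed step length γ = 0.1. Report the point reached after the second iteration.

∇F = (2a - 2, 2b - 1)
Step 1: at (5, -2), ∇F = (8, -5) → (5, -2) − 0.1·(8, -5) = (4.2, -1.5)
Step 2: at (4.2, -1.5), ∇F = (6.4, -4) → (4.2, -1.5) − 0.1·(6.4, -4) = (3.56, -1.1)

(3.56, -1.1)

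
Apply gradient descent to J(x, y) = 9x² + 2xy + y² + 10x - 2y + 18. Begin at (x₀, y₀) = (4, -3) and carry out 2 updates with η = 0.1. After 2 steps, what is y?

-1.48

∇J = (18x + 2y + 10, 2x + 2y - 2)
Step 1: at (4, -3), ∇J = (76, 0) → (4, -3) − 0.1·(76, 0) = (-3.6, -3)
Step 2: at (-3.6, -3), ∇J = (-60.8, -15.2) → (-3.6, -3) − 0.1·(-60.8, -15.2) = (2.48, -1.48)
y = -1.48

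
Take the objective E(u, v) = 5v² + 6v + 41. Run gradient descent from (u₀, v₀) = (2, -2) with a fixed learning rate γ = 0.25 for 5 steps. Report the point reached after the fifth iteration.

∇E = (0, 10v + 6)
Step 1: at (2, -2), ∇E = (0, -14) → (2, -2) − 0.25·(0, -14) = (2, 1.5)
Step 2: at (2, 1.5), ∇E = (0, 21) → (2, 1.5) − 0.25·(0, 21) = (2, -3.75)
Step 3: at (2, -3.75), ∇E = (0, -31.5) → (2, -3.75) − 0.25·(0, -31.5) = (2, 4.125)
Step 4: at (2, 4.125), ∇E = (0, 47.25) → (2, 4.125) − 0.25·(0, 47.25) = (2, -7.6875)
Step 5: at (2, -7.6875), ∇E = (0, -70.875) → (2, -7.6875) − 0.25·(0, -70.875) = (2, 10.03125)

(2, 10.03125)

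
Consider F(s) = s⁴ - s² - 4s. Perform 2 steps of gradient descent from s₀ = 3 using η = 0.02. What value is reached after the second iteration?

F′(s) = 4s³ - 2s - 4
Step 1: F′(3) = 98; s₁ = 3 − 0.02·98 = 1.04
Step 2: F′(1.04) = -1.580544; s₂ = 1.04 − 0.02·(-1.580544) = 1.07161088

1.07161088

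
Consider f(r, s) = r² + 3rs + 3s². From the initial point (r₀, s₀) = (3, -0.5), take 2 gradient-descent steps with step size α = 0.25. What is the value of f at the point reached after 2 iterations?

3.4658203125

∇f = (2r + 3s, 3r + 6s)
Step 1: at (3, -0.5), ∇f = (4.5, 6) → (3, -0.5) − 0.25·(4.5, 6) = (1.875, -2)
Step 2: at (1.875, -2), ∇f = (-2.25, -6.375) → (1.875, -2) − 0.25·(-2.25, -6.375) = (2.4375, -0.40625)
f(2.4375, -0.40625) = 3.4658203125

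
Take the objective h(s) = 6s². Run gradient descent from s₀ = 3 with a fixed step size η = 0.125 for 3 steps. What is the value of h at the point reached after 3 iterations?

0.84375

h′(s) = 12s
s₁ = 3 − 0.125·36 = -1.5
s₂ = -1.5 − 0.125·(-18) = 0.75
s₃ = 0.75 − 0.125·9 = -0.375
h(-0.375) = 0.84375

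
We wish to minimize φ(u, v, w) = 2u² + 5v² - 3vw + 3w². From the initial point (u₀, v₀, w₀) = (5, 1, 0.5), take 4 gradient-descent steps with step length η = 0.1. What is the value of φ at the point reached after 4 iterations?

∇φ = (4u, 10v - 3w, -3v + 6w)
Step 1: at (5, 1, 0.5), ∇φ = (20, 8.5, 0) → (5, 1, 0.5) − 0.1·(20, 8.5, 0) = (3, 0.15, 0.5)
Step 2: at (3, 0.15, 0.5), ∇φ = (12, 0, 2.55) → (3, 0.15, 0.5) − 0.1·(12, 0, 2.55) = (1.8, 0.15, 0.245)
Step 3: at (1.8, 0.15, 0.245), ∇φ = (7.2, 0.765, 1.02) → (1.8, 0.15, 0.245) − 0.1·(7.2, 0.765, 1.02) = (1.08, 0.0735, 0.143)
Step 4: at (1.08, 0.0735, 0.143), ∇φ = (4.32, 0.306, 0.6375) → (1.08, 0.0735, 0.143) − 0.1·(4.32, 0.306, 0.6375) = (0.648, 0.0429, 0.07925)
φ(0.648, 0.0429, 0.07925) = 0.8576522625

0.8576522625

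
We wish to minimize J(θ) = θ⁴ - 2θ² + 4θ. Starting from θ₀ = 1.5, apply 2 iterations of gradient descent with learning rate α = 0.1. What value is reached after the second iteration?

J′(θ) = 4θ³ - 4θ + 4
Step 1: J′(1.5) = 11.5; θ₁ = 1.5 − 0.1·11.5 = 0.35
Step 2: J′(0.35) = 2.7715; θ₂ = 0.35 − 0.1·2.7715 = 0.07285

0.07285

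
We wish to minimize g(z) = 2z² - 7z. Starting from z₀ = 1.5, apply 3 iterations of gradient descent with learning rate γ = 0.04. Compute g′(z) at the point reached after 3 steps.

g′(z) = 4z - 7
z₁ = 1.5 − 0.04·(-1) = 1.54
z₂ = 1.54 − 0.04·(-0.84) = 1.5736
z₃ = 1.5736 − 0.04·(-0.7056) = 1.601824
g′(z) at (1.601824) = -0.592704

-0.592704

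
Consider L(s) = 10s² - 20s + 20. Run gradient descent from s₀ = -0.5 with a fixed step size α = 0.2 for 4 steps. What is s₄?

L′(s) = 20s - 20
Step 1: L′(-0.5) = -30; s₁ = -0.5 − 0.2·(-30) = 5.5
Step 2: L′(5.5) = 90; s₂ = 5.5 − 0.2·90 = -12.5
Step 3: L′(-12.5) = -270; s₃ = -12.5 − 0.2·(-270) = 41.5
Step 4: L′(41.5) = 810; s₄ = 41.5 − 0.2·810 = -120.5

-120.5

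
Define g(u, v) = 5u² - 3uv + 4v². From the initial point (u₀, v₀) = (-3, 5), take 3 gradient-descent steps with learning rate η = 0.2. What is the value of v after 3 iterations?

-9.216

∇g = (10u - 3v, -3u + 8v)
Step 1: at (-3, 5), ∇g = (-45, 49) → (-3, 5) − 0.2·(-45, 49) = (6, -4.8)
Step 2: at (6, -4.8), ∇g = (74.4, -56.4) → (6, -4.8) − 0.2·(74.4, -56.4) = (-8.88, 6.48)
Step 3: at (-8.88, 6.48), ∇g = (-108.24, 78.48) → (-8.88, 6.48) − 0.2·(-108.24, 78.48) = (12.768, -9.216)
v = -9.216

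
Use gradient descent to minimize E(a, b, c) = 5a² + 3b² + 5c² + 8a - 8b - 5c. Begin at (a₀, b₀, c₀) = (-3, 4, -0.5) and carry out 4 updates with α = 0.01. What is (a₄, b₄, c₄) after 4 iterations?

∇E = (10a + 8, 6b - 8, 10c - 5)
(a₁, b₁, c₁) = (-3, 4, -0.5) − 0.01·(-22, 16, -10) = (-2.78, 3.84, -0.4)
(a₂, b₂, c₂) = (-2.78, 3.84, -0.4) − 0.01·(-19.8, 15.04, -9) = (-2.582, 3.6896, -0.31)
(a₃, b₃, c₃) = (-2.582, 3.6896, -0.31) − 0.01·(-17.82, 14.1376, -8.1) = (-2.4038, 3.548224, -0.229)
(a₄, b₄, c₄) = (-2.4038, 3.548224, -0.229) − 0.01·(-16.038, 13.289344, -7.29) = (-2.24342, 3.41533056, -0.1561)

(-2.24342, 3.41533056, -0.1561)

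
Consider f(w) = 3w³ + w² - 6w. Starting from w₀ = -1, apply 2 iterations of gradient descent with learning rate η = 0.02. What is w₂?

-1.046472

f′(w) = 9w² + 2w - 6
Step 1: f′(-1) = 1; w₁ = -1 − 0.02·1 = -1.02
Step 2: f′(-1.02) = 1.3236; w₂ = -1.02 − 0.02·1.3236 = -1.046472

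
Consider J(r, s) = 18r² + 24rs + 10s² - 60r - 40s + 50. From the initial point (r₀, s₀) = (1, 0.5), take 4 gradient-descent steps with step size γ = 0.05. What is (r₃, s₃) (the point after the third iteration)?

∇J = (36r + 24s - 60, 24r + 20s - 40)
(r₁, s₁) = (1, 0.5) − 0.05·(-12, -6) = (1.6, 0.8)
(r₂, s₂) = (1.6, 0.8) − 0.05·(16.8, 14.4) = (0.76, 0.08)
(r₃, s₃) = (0.76, 0.08) − 0.05·(-30.72, -20.16) = (2.296, 1.088)

(2.296, 1.088)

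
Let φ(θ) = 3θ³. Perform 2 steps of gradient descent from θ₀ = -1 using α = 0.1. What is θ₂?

φ′(θ) = 9θ²
θ₁ = -1 − 0.1·9 = -1.9
θ₂ = -1.9 − 0.1·32.49 = -5.149

-5.149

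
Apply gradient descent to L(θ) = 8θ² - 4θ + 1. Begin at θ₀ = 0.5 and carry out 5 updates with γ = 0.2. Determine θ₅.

-12.63408

L′(θ) = 16θ - 4
Step 1: L′(0.5) = 4; θ₁ = 0.5 − 0.2·4 = -0.3
Step 2: L′(-0.3) = -8.8; θ₂ = -0.3 − 0.2·(-8.8) = 1.46
Step 3: L′(1.46) = 19.36; θ₃ = 1.46 − 0.2·19.36 = -2.412
Step 4: L′(-2.412) = -42.592; θ₄ = -2.412 − 0.2·(-42.592) = 6.1064
Step 5: L′(6.1064) = 93.7024; θ₅ = 6.1064 − 0.2·93.7024 = -12.63408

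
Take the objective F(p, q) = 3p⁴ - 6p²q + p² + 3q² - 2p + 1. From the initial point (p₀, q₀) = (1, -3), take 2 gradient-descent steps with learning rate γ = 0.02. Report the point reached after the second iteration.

(0.05419264, -2.217408)

∇F = (12p³ - 12pq + 2p - 2, -6p² + 6q)
(p₁, q₁) = (1, -3) − 0.02·(48, -24) = (0.04, -2.52)
(p₂, q₂) = (0.04, -2.52) − 0.02·(-0.709632, -15.1296) = (0.05419264, -2.217408)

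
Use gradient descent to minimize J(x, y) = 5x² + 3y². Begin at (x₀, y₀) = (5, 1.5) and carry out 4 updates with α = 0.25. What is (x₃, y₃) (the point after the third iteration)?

∇J = (10x, 6y)
(x₁, y₁) = (5, 1.5) − 0.25·(50, 9) = (-7.5, -0.75)
(x₂, y₂) = (-7.5, -0.75) − 0.25·(-75, -4.5) = (11.25, 0.375)
(x₃, y₃) = (11.25, 0.375) − 0.25·(112.5, 2.25) = (-16.875, -0.1875)

(-16.875, -0.1875)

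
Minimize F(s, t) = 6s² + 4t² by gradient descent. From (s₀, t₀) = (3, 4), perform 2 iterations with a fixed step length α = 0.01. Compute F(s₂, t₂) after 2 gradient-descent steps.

78.23269888

∇F = (12s, 8t)
Step 1: at (3, 4), ∇F = (36, 32) → (3, 4) − 0.01·(36, 32) = (2.64, 3.68)
Step 2: at (2.64, 3.68), ∇F = (31.68, 29.44) → (2.64, 3.68) − 0.01·(31.68, 29.44) = (2.3232, 3.3856)
F(2.3232, 3.3856) = 78.23269888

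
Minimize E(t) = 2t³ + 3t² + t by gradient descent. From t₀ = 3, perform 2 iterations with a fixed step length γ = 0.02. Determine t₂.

1.050608

E′(t) = 6t² + 6t + 1
Step 1: E′(3) = 73; t₁ = 3 − 0.02·73 = 1.54
Step 2: E′(1.54) = 24.4696; t₂ = 1.54 − 0.02·24.4696 = 1.050608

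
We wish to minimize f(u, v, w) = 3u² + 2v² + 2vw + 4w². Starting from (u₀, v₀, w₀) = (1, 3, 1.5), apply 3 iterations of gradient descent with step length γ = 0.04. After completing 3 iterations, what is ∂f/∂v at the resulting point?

∇f = (6u, 4v + 2w, 2v + 8w)
Step 1: at (1, 3, 1.5), ∇f = (6, 15, 18) → (1, 3, 1.5) − 0.04·(6, 15, 18) = (0.76, 2.4, 0.78)
Step 2: at (0.76, 2.4, 0.78), ∇f = (4.56, 11.16, 11.04) → (0.76, 2.4, 0.78) − 0.04·(4.56, 11.16, 11.04) = (0.5776, 1.9536, 0.3384)
Step 3: at (0.5776, 1.9536, 0.3384), ∇f = (3.4656, 8.4912, 6.6144) → (0.5776, 1.9536, 0.3384) − 0.04·(3.4656, 8.4912, 6.6144) = (0.438976, 1.613952, 0.073824)
∂f/∂v at (0.438976, 1.613952, 0.073824) = 6.603456

6.603456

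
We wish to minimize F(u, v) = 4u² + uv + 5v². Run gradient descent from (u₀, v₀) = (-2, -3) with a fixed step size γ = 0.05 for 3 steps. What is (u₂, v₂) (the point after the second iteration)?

∇F = (8u + v, u + 10v)
(u₁, v₁) = (-2, -3) − 0.05·(-19, -32) = (-1.05, -1.4)
(u₂, v₂) = (-1.05, -1.4) − 0.05·(-9.8, -15.05) = (-0.56, -0.6475)

(-0.56, -0.6475)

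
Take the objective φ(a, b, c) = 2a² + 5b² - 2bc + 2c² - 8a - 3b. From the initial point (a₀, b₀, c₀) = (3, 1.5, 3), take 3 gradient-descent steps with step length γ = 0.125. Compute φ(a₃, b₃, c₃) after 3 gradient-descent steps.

∇φ = (4a - 8, 10b - 2c - 3, -2b + 4c)
(a₁, b₁, c₁) = (3, 1.5, 3) − 0.125·(4, 6, 9) = (2.5, 0.75, 1.875)
(a₂, b₂, c₂) = (2.5, 0.75, 1.875) − 0.125·(2, 0.75, 6) = (2.25, 0.65625, 1.125)
(a₃, b₃, c₃) = (2.25, 0.65625, 1.125) − 0.125·(1, 1.3125, 3.1875) = (2.125, 0.4921875, 0.7265625)
φ(2.125, 0.4921875, 0.7265625) = -7.89349365234375

-7.89349365234375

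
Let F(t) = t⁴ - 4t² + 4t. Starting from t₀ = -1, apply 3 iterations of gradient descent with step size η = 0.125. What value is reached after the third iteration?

F′(t) = 4t³ - 8t + 4
t₁ = -1 − 0.125·8 = -2
t₂ = -2 − 0.125·(-12) = -0.5
t₃ = -0.5 − 0.125·7.5 = -1.4375

-1.4375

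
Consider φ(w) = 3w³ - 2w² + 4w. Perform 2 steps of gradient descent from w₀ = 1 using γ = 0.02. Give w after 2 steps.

0.684568

φ′(w) = 9w² - 4w + 4
w₁ = 1 − 0.02·9 = 0.82
w₂ = 0.82 − 0.02·6.7716 = 0.684568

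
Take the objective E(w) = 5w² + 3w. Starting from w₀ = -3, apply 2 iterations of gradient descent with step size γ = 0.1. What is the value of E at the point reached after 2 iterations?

-0.45

E′(w) = 10w + 3
w₁ = -3 − 0.1·(-27) = -0.3
w₂ = -0.3 − 0.1·0 = -0.3
E(-0.3) = -0.45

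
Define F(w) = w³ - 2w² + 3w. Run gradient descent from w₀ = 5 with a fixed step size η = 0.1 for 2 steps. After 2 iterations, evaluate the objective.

F′(w) = 3w² - 4w + 3
Step 1: F′(5) = 58; w₁ = 5 − 0.1·58 = -0.8
Step 2: F′(-0.8) = 8.12; w₂ = -0.8 − 0.1·8.12 = -1.612
F(-1.612) = -14.221940928

-14.221940928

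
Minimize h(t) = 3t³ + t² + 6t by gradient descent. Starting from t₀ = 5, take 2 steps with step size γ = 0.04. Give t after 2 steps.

h′(t) = 9t² + 2t + 6
t₁ = 5 − 0.04·241 = -4.64
t₂ = -4.64 − 0.04·190.4864 = -12.259456

-12.259456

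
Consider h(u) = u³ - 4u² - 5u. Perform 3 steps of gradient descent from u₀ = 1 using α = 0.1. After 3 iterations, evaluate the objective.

h′(u) = 3u² - 8u - 5
Step 1: h′(1) = -10; u₁ = 1 − 0.1·(-10) = 2
Step 2: h′(2) = -9; u₂ = 2 − 0.1·(-9) = 2.9
Step 3: h′(2.9) = -2.97; u₃ = 2.9 − 0.1·(-2.97) = 3.197
h(3.197) = -24.192309627

-24.192309627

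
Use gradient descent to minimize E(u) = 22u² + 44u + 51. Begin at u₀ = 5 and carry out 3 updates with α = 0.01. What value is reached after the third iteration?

E′(u) = 44u + 44
Step 1: E′(5) = 264; u₁ = 5 − 0.01·264 = 2.36
Step 2: E′(2.36) = 147.84; u₂ = 2.36 − 0.01·147.84 = 0.8816
Step 3: E′(0.8816) = 82.7904; u₃ = 0.8816 − 0.01·82.7904 = 0.053696

0.053696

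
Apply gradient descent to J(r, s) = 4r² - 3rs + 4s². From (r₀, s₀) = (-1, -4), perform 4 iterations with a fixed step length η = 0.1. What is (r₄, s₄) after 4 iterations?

∇J = (8r - 3s, -3r + 8s)
(r₁, s₁) = (-1, -4) − 0.1·(4, -29) = (-1.4, -1.1)
(r₂, s₂) = (-1.4, -1.1) − 0.1·(-7.9, -4.6) = (-0.61, -0.64)
(r₃, s₃) = (-0.61, -0.64) − 0.1·(-2.96, -3.29) = (-0.314, -0.311)
(r₄, s₄) = (-0.314, -0.311) − 0.1·(-1.579, -1.546) = (-0.1561, -0.1564)

(-0.1561, -0.1564)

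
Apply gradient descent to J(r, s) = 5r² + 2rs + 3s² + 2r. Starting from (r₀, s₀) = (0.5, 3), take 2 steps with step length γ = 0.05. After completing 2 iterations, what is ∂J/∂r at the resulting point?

∇J = (10r + 2s + 2, 2r + 6s)
(r₁, s₁) = (0.5, 3) − 0.05·(13, 19) = (-0.15, 2.05)
(r₂, s₂) = (-0.15, 2.05) − 0.05·(4.6, 12) = (-0.38, 1.45)
∂J/∂r at (-0.38, 1.45) = 1.1

1.1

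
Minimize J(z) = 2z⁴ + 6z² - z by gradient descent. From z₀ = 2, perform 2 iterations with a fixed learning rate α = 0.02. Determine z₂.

J′(z) = 8z³ + 12z - 1
Step 1: J′(2) = 87; z₁ = 2 − 0.02·87 = 0.26
Step 2: J′(0.26) = 2.260608; z₂ = 0.26 − 0.02·2.260608 = 0.21478784

0.21478784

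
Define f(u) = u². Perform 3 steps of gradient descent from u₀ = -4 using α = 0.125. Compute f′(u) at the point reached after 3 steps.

-3.375

f′(u) = 2u
u₁ = -4 − 0.125·(-8) = -3
u₂ = -3 − 0.125·(-6) = -2.25
u₃ = -2.25 − 0.125·(-4.5) = -1.6875
f′(u) at (-1.6875) = -3.375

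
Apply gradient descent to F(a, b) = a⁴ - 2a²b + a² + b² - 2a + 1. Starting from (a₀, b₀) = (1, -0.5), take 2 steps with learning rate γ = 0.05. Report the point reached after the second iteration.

∇F = (4a³ - 4ab + 2a - 2, -2a² + 2b)
Step 1: at (1, -0.5), ∇F = (6, -3) → (1, -0.5) − 0.05·(6, -3) = (0.7, -0.35)
Step 2: at (0.7, -0.35), ∇F = (1.752, -1.68) → (0.7, -0.35) − 0.05·(1.752, -1.68) = (0.6124, -0.266)

(0.6124, -0.266)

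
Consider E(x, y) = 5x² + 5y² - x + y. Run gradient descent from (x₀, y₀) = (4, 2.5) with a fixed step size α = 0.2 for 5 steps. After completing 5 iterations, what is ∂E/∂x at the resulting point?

-39

∇E = (10x - 1, 10y + 1)
Step 1: at (4, 2.5), ∇E = (39, 26) → (4, 2.5) − 0.2·(39, 26) = (-3.8, -2.7)
Step 2: at (-3.8, -2.7), ∇E = (-39, -26) → (-3.8, -2.7) − 0.2·(-39, -26) = (4, 2.5)
Step 3: at (4, 2.5), ∇E = (39, 26) → (4, 2.5) − 0.2·(39, 26) = (-3.8, -2.7)
Step 4: at (-3.8, -2.7), ∇E = (-39, -26) → (-3.8, -2.7) − 0.2·(-39, -26) = (4, 2.5)
Step 5: at (4, 2.5), ∇E = (39, 26) → (4, 2.5) − 0.2·(39, 26) = (-3.8, -2.7)
∂E/∂x at (-3.8, -2.7) = -39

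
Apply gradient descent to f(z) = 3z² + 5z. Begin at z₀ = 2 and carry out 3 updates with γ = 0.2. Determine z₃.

-0.856

f′(z) = 6z + 5
z₁ = 2 − 0.2·17 = -1.4
z₂ = -1.4 − 0.2·(-3.4) = -0.72
z₃ = -0.72 − 0.2·0.68 = -0.856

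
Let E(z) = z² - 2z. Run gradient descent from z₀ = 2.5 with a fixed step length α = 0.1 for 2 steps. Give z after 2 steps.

1.96

E′(z) = 2z - 2
z₁ = 2.5 − 0.1·3 = 2.2
z₂ = 2.2 − 0.1·2.4 = 1.96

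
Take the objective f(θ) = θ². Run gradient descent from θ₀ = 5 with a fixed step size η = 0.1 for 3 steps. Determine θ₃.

2.56

f′(θ) = 2θ
Step 1: f′(5) = 10; θ₁ = 5 − 0.1·10 = 4
Step 2: f′(4) = 8; θ₂ = 4 − 0.1·8 = 3.2
Step 3: f′(3.2) = 6.4; θ₃ = 3.2 − 0.1·6.4 = 2.56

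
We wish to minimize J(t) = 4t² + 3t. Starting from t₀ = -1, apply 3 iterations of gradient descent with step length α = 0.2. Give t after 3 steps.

-0.24

J′(t) = 8t + 3
t₁ = -1 − 0.2·(-5) = 0
t₂ = 0 − 0.2·3 = -0.6
t₃ = -0.6 − 0.2·(-1.8) = -0.24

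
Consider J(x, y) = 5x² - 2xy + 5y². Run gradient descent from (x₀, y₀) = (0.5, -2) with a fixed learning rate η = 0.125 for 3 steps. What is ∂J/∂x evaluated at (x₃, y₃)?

-1.875

∇J = (10x - 2y, -2x + 10y)
Step 1: at (0.5, -2), ∇J = (9, -21) → (0.5, -2) − 0.125·(9, -21) = (-0.625, 0.625)
Step 2: at (-0.625, 0.625), ∇J = (-7.5, 7.5) → (-0.625, 0.625) − 0.125·(-7.5, 7.5) = (0.3125, -0.3125)
Step 3: at (0.3125, -0.3125), ∇J = (3.75, -3.75) → (0.3125, -0.3125) − 0.125·(3.75, -3.75) = (-0.15625, 0.15625)
∂J/∂x at (-0.15625, 0.15625) = -1.875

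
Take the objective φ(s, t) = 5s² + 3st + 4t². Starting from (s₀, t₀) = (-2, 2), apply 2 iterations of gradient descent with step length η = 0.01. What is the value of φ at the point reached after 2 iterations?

∇φ = (10s + 3t, 3s + 8t)
Step 1: at (-2, 2), ∇φ = (-14, 10) → (-2, 2) − 0.01·(-14, 10) = (-1.86, 1.9)
Step 2: at (-1.86, 1.9), ∇φ = (-12.9, 9.62) → (-1.86, 1.9) − 0.01·(-12.9, 9.62) = (-1.731, 1.8038)
φ(-1.731, 1.8038) = 18.62944936

18.62944936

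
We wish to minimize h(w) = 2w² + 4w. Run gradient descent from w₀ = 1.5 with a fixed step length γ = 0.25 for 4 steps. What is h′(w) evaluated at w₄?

h′(w) = 4w + 4
w₁ = 1.5 − 0.25·10 = -1
w₂ = -1 − 0.25·0 = -1
w₃ = -1 − 0.25·0 = -1
w₄ = -1 − 0.25·0 = -1
h′(w) at (-1) = 0

0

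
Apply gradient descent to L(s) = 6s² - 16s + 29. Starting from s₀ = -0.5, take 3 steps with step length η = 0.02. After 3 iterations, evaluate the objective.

L′(s) = 12s - 16
Step 1: L′(-0.5) = -22; s₁ = -0.5 − 0.02·(-22) = -0.06
Step 2: L′(-0.06) = -16.72; s₂ = -0.06 − 0.02·(-16.72) = 0.2744
Step 3: L′(0.2744) = -12.7072; s₃ = 0.2744 − 0.02·(-12.7072) = 0.528544
L(0.528544) = 22.219448559616

22.219448559616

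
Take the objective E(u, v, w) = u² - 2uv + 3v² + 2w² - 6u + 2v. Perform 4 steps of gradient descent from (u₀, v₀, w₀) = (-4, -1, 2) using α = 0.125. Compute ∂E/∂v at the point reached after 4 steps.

-1.9375

∇E = (2u - 2v - 6, -2u + 6v + 2, 4w)
Step 1: at (-4, -1, 2), ∇E = (-12, 4, 8) → (-4, -1, 2) − 0.125·(-12, 4, 8) = (-2.5, -1.5, 1)
Step 2: at (-2.5, -1.5, 1), ∇E = (-8, -2, 4) → (-2.5, -1.5, 1) − 0.125·(-8, -2, 4) = (-1.5, -1.25, 0.5)
Step 3: at (-1.5, -1.25, 0.5), ∇E = (-6.5, -2.5, 2) → (-1.5, -1.25, 0.5) − 0.125·(-6.5, -2.5, 2) = (-0.6875, -0.9375, 0.25)
Step 4: at (-0.6875, -0.9375, 0.25), ∇E = (-5.5, -2.25, 1) → (-0.6875, -0.9375, 0.25) − 0.125·(-5.5, -2.25, 1) = (0, -0.65625, 0.125)
∂E/∂v at (0, -0.65625, 0.125) = -1.9375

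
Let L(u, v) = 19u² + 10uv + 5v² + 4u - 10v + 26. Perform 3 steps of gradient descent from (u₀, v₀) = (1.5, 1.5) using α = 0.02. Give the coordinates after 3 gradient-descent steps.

(-0.369952, 1.12816)

∇L = (38u + 10v + 4, 10u + 10v - 10)
Step 1: at (1.5, 1.5), ∇L = (76, 20) → (1.5, 1.5) − 0.02·(76, 20) = (-0.02, 1.1)
Step 2: at (-0.02, 1.1), ∇L = (14.24, 0.8) → (-0.02, 1.1) − 0.02·(14.24, 0.8) = (-0.3048, 1.084)
Step 3: at (-0.3048, 1.084), ∇L = (3.2576, -2.208) → (-0.3048, 1.084) − 0.02·(3.2576, -2.208) = (-0.369952, 1.12816)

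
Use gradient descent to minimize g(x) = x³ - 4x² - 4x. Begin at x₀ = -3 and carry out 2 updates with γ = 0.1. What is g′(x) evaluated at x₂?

g′(x) = 3x² - 8x - 4
x₁ = -3 − 0.1·47 = -7.7
x₂ = -7.7 − 0.1·235.47 = -31.247
g′(x) at (-31.247) = 3175.101027

3175.101027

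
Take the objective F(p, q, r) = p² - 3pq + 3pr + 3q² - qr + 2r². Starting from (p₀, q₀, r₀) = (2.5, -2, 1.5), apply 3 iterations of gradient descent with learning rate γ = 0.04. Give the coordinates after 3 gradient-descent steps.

(1.235456, -0.274944, 0.18944)

∇F = (2p - 3q + 3r, -3p + 6q - r, 3p - q + 4r)
Step 1: at (2.5, -2, 1.5), ∇F = (15.5, -21, 15.5) → (2.5, -2, 1.5) − 0.04·(15.5, -21, 15.5) = (1.88, -1.16, 0.88)
Step 2: at (1.88, -1.16, 0.88), ∇F = (9.88, -13.48, 10.32) → (1.88, -1.16, 0.88) − 0.04·(9.88, -13.48, 10.32) = (1.4848, -0.6208, 0.4672)
Step 3: at (1.4848, -0.6208, 0.4672), ∇F = (6.2336, -8.6464, 6.944) → (1.4848, -0.6208, 0.4672) − 0.04·(6.2336, -8.6464, 6.944) = (1.235456, -0.274944, 0.18944)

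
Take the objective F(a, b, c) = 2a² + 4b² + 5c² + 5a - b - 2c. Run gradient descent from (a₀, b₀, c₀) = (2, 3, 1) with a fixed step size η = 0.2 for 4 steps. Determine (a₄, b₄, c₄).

∇F = (4a + 5, 8b - 1, 10c - 2)
Step 1: at (2, 3, 1), ∇F = (13, 23, 8) → (2, 3, 1) − 0.2·(13, 23, 8) = (-0.6, -1.6, -0.6)
Step 2: at (-0.6, -1.6, -0.6), ∇F = (2.6, -13.8, -8) → (-0.6, -1.6, -0.6) − 0.2·(2.6, -13.8, -8) = (-1.12, 1.16, 1)
Step 3: at (-1.12, 1.16, 1), ∇F = (0.52, 8.28, 8) → (-1.12, 1.16, 1) − 0.2·(0.52, 8.28, 8) = (-1.224, -0.496, -0.6)
Step 4: at (-1.224, -0.496, -0.6), ∇F = (0.104, -4.968, -8) → (-1.224, -0.496, -0.6) − 0.2·(0.104, -4.968, -8) = (-1.2448, 0.4976, 1)

(-1.2448, 0.4976, 1)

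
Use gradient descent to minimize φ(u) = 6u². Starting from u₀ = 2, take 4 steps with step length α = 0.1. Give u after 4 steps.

φ′(u) = 12u
Step 1: φ′(2) = 24; u₁ = 2 − 0.1·24 = -0.4
Step 2: φ′(-0.4) = -4.8; u₂ = -0.4 − 0.1·(-4.8) = 0.08
Step 3: φ′(0.08) = 0.96; u₃ = 0.08 − 0.1·0.96 = -0.016
Step 4: φ′(-0.016) = -0.192; u₄ = -0.016 − 0.1·(-0.192) = 0.0032

0.0032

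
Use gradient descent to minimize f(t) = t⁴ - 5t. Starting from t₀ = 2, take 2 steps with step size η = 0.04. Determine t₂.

0.99540992

f′(t) = 4t³ - 5
t₁ = 2 − 0.04·27 = 0.92
t₂ = 0.92 − 0.04·(-1.885248) = 0.99540992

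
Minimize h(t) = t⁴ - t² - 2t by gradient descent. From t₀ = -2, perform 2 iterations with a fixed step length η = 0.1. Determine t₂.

h′(t) = 4t³ - 2t - 2
t₁ = -2 − 0.1·(-30) = 1
t₂ = 1 − 0.1·0 = 1

1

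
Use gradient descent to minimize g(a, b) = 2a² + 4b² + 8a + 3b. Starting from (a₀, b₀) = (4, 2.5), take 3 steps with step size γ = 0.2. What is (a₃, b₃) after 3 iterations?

∇g = (4a + 8, 8b + 3)
(a₁, b₁) = (4, 2.5) − 0.2·(24, 23) = (-0.8, -2.1)
(a₂, b₂) = (-0.8, -2.1) − 0.2·(4.8, -13.8) = (-1.76, 0.66)
(a₃, b₃) = (-1.76, 0.66) − 0.2·(0.96, 8.28) = (-1.952, -0.996)

(-1.952, -0.996)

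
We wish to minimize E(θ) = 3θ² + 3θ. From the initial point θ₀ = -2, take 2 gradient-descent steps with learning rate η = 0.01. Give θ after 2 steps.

E′(θ) = 6θ + 3
Step 1: E′(-2) = -9; θ₁ = -2 − 0.01·(-9) = -1.91
Step 2: E′(-1.91) = -8.46; θ₂ = -1.91 − 0.01·(-8.46) = -1.8254

-1.8254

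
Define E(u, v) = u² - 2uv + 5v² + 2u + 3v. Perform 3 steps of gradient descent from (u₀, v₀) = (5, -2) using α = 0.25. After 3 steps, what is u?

-3

∇E = (2u - 2v + 2, -2u + 10v + 3)
(u₁, v₁) = (5, -2) − 0.25·(16, -27) = (1, 4.75)
(u₂, v₂) = (1, 4.75) − 0.25·(-5.5, 48.5) = (2.375, -7.375)
(u₃, v₃) = (2.375, -7.375) − 0.25·(21.5, -75.5) = (-3, 11.5)
u = -3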